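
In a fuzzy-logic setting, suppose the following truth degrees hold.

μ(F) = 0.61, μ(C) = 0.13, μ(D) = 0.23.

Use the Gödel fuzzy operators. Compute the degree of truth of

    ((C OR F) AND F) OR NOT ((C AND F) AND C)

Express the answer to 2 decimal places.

C OR F = max(a, b) on (0.13, 0.61) = 0.61
(C OR F) AND F = min(a, b) on (0.61, 0.61) = 0.61
C AND F = min(a, b) on (0.13, 0.61) = 0.13
(C AND F) AND C = min(a, b) on (0.13, 0.13) = 0.13
NOT ((C AND F) AND C) = 1 − 0.13 = 0.87
((C OR F) AND F) OR NOT ((C AND F) AND C) = max(a, b) on (0.61, 0.87) = 0.87

0.87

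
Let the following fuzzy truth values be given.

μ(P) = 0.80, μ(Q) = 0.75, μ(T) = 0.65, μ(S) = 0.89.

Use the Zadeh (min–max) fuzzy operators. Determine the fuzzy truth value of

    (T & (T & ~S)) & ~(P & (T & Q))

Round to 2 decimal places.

~S = 1 − 0.89 = 0.11
T & ~S = min(a, b) on (0.65, 0.11) = 0.11
T & (T & ~S) = min(a, b) on (0.65, 0.11) = 0.11
T & Q = min(a, b) on (0.65, 0.75) = 0.65
P & (T & Q) = min(a, b) on (0.80, 0.65) = 0.65
~(P & (T & Q)) = 1 − 0.65 = 0.35
(T & (T & ~S)) & ~(P & (T & Q)) = min(a, b) on (0.11, 0.35) = 0.11

0.11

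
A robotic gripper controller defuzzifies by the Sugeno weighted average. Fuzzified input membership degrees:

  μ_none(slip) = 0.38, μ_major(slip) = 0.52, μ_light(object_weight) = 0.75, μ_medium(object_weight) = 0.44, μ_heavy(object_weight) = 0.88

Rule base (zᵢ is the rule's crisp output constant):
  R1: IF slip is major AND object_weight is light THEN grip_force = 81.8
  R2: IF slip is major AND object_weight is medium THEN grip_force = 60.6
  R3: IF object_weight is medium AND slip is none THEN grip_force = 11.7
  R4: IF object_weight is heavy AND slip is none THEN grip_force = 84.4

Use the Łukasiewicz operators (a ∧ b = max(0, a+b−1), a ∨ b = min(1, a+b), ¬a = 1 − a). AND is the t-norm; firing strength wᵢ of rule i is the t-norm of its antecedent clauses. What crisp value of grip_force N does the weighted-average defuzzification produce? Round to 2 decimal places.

83.08

R1 (z=81.8): major=0.52, light=0.75; AND[max(0, a+b−1)] → w = 0.27
R2 (z=60.6): major=0.52, medium=0.44; AND[max(0, a+b−1)] → w = 0.00
R3 (z=11.7): medium=0.44, none=0.38; AND[max(0, a+b−1)] → w = 0.00
R4 (z=84.4): heavy=0.88, none=0.38; AND[max(0, a+b−1)] → w = 0.26
Weighted average = (0.27·81.8 + 0.00·60.6 + 0.00·11.7 + 0.26·84.4) / (0.27 + 0.00 + 0.00 + 0.26)
  = 44.0300 / 0.5300 = 83.08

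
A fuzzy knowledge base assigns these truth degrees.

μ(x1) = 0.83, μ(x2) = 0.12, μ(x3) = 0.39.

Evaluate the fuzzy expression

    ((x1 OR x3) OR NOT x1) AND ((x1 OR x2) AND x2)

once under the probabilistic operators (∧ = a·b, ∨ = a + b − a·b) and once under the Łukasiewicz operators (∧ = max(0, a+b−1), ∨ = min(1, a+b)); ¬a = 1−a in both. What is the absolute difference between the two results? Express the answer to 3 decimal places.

Under probabilistic:
  x1 OR x3 = a + b − a·b on (0.8300, 0.3900) = 0.8963
  NOT x1 = 1 − 0.8300 = 0.1700
  (x1 OR x3) OR NOT x1 = a + b − a·b on (0.8963, 0.1700) = 0.9139
  x1 OR x2 = a + b − a·b on (0.8300, 0.1200) = 0.8504
  (x1 OR x2) AND x2 = a·b on (0.8504, 0.1200) = 0.1020
  ((x1 OR x3) OR NOT x1) AND ((x1 OR x2) AND x2) = a·b on (0.9139, 0.1020) = 0.0933
  → value = 0.0933
Under Łukasiewicz:
  x1 OR x3 = min(1, a+b) on (0.83, 0.39) = 1.00
  NOT x1 = 1 − 0.83 = 0.17
  (x1 OR x3) OR NOT x1 = min(1, a+b) on (1.00, 0.17) = 1.00
  x1 OR x2 = min(1, a+b) on (0.83, 0.12) = 0.95
  (x1 OR x2) AND x2 = max(0, a+b−1) on (0.95, 0.12) = 0.07
  ((x1 OR x3) OR NOT x1) AND ((x1 OR x2) AND x2) = max(0, a+b−1) on (1.00, 0.07) = 0.07
  → value = 0.0700
|0.0933 − 0.0700| = 0.023

0.023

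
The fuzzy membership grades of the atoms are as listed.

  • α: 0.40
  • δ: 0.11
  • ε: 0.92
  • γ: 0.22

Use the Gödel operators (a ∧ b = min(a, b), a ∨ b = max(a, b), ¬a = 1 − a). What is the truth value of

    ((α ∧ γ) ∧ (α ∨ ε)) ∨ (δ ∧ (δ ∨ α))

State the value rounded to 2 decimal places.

0.22

α ∧ γ = min(a, b) on (0.40, 0.22) = 0.22
α ∨ ε = max(a, b) on (0.40, 0.92) = 0.92
(α ∧ γ) ∧ (α ∨ ε) = min(a, b) on (0.22, 0.92) = 0.22
δ ∨ α = max(a, b) on (0.11, 0.40) = 0.40
δ ∧ (δ ∨ α) = min(a, b) on (0.11, 0.40) = 0.11
((α ∧ γ) ∧ (α ∨ ε)) ∨ (δ ∧ (δ ∨ α)) = max(a, b) on (0.22, 0.11) = 0.22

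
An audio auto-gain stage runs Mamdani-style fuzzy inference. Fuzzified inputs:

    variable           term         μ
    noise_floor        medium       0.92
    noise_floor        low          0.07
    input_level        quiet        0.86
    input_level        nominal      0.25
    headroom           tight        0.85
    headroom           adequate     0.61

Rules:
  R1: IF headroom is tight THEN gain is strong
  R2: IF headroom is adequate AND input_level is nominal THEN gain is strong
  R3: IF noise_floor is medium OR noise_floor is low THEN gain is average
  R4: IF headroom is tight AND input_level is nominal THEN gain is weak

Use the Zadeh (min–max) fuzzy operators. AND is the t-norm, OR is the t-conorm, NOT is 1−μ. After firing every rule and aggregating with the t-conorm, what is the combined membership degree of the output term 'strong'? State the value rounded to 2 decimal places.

0.85

R1: tight=0.85 → w = 0.85
R2: adequate=0.61, nominal=0.25; AND[min(a, b)] → w = 0.25
R3: medium=0.92, low=0.07; OR[max(a, b)] → w = 0.92
R4: tight=0.85, nominal=0.25; AND[min(a, b)] → w = 0.25
Rules with consequent 'strong': {R1, R2} → strengths 0.85, 0.25
Aggregate via t-conorm [max(a, b)]: 0.85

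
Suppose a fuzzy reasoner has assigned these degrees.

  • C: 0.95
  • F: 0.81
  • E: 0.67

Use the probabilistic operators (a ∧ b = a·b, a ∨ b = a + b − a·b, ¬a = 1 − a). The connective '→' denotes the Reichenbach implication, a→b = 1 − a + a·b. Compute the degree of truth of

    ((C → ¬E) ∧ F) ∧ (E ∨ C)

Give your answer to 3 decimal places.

¬E = 1 − 0.6700 = 0.3300
C → ¬E  [Reichenbach: 1 − a + a·b] with a=0.9500, b=0.3300 → 0.3635
(C → ¬E) ∧ F = a·b on (0.3635, 0.8100) = 0.2944
E ∨ C = a + b − a·b on (0.6700, 0.9500) = 0.9835
((C → ¬E) ∧ F) ∧ (E ∨ C) = a·b on (0.2944, 0.9835) = 0.2896

0.290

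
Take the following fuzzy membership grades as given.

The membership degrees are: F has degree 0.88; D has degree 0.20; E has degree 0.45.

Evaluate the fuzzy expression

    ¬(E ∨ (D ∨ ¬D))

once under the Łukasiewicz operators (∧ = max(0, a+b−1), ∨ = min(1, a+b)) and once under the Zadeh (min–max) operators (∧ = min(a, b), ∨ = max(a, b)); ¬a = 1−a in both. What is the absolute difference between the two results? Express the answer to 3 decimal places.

Under Łukasiewicz:
  ¬D = 1 − 0.20 = 0.80
  D ∨ ¬D = min(1, a+b) on (0.20, 0.80) = 1.00
  E ∨ (D ∨ ¬D) = min(1, a+b) on (0.45, 1.00) = 1.00
  ¬(E ∨ (D ∨ ¬D)) = 1 − 1.00 = 0.00
  → value = 0.0000
Under Zadeh (min–max):
  ¬D = 1 − 0.20 = 0.80
  D ∨ ¬D = max(a, b) on (0.20, 0.80) = 0.80
  E ∨ (D ∨ ¬D) = max(a, b) on (0.45, 0.80) = 0.80
  ¬(E ∨ (D ∨ ¬D)) = 1 − 0.80 = 0.20
  → value = 0.2000
|0.0000 − 0.2000| = 0.200

0.200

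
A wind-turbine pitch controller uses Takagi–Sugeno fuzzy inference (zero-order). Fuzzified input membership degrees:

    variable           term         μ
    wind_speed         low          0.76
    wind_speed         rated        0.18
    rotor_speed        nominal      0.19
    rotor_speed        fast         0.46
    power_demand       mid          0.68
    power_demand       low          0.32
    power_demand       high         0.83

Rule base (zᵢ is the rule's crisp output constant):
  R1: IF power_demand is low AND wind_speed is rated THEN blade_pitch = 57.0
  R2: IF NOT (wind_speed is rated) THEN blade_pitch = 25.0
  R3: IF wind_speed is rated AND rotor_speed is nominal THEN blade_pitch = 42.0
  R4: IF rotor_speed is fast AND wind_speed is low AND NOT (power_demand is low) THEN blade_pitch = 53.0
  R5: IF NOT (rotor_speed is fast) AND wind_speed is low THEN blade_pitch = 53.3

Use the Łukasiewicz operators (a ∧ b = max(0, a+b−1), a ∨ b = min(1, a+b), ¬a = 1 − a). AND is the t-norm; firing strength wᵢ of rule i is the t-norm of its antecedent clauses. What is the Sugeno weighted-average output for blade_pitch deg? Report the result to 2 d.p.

R1 (z=57.0): low=0.32, rated=0.18; AND[max(0, a+b−1)] → w = 0.00
R2 (z=25.0): ¬rated=1−0.18=0.82 → w = 0.82
R3 (z=42.0): rated=0.18, nominal=0.19; AND[max(0, a+b−1)] → w = 0.00
R4 (z=53.0): fast=0.46, low=0.76, ¬low=1−0.32=0.68; AND[max(0, a+b−1)] → w = 0.00
R5 (z=53.3): ¬fast=1−0.46=0.54, low=0.76; AND[max(0, a+b−1)] → w = 0.30
Weighted average = (0.00·57.0 + 0.82·25.0 + 0.00·42.0 + 0.00·53.0 + 0.30·53.3) / (0.00 + 0.82 + 0.00 + 0.00 + 0.30)
  = 36.4900 / 1.1200 = 32.58

32.58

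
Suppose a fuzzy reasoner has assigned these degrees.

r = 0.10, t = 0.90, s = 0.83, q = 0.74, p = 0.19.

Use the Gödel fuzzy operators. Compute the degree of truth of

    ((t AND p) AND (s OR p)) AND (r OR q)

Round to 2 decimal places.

t AND p = min(a, b) on (0.90, 0.19) = 0.19
s OR p = max(a, b) on (0.83, 0.19) = 0.83
(t AND p) AND (s OR p) = min(a, b) on (0.19, 0.83) = 0.19
r OR q = max(a, b) on (0.10, 0.74) = 0.74
((t AND p) AND (s OR p)) AND (r OR q) = min(a, b) on (0.19, 0.74) = 0.19

0.19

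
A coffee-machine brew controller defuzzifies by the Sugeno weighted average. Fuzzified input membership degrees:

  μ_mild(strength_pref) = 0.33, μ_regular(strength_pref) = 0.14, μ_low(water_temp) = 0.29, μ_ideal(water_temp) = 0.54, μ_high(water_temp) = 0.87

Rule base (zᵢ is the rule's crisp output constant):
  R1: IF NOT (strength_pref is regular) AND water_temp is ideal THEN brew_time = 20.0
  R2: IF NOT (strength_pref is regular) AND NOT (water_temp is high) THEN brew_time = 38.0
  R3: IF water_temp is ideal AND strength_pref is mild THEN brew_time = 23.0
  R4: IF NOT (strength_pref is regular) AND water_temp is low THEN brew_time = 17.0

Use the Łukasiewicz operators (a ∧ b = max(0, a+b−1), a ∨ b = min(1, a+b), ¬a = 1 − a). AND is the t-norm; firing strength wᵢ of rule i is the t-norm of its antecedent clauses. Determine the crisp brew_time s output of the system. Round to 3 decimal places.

19.182

R1 (z=20.0): ¬regular=1−0.14=0.86, ideal=0.54; AND[max(0, a+b−1)] → w = 0.40
R2 (z=38.0): ¬regular=1−0.14=0.86, ¬high=1−0.87=0.13; AND[max(0, a+b−1)] → w = 0.00
R3 (z=23.0): ideal=0.54, mild=0.33; AND[max(0, a+b−1)] → w = 0.00
R4 (z=17.0): ¬regular=1−0.14=0.86, low=0.29; AND[max(0, a+b−1)] → w = 0.15
Weighted average = (0.40·20.0 + 0.00·38.0 + 0.00·23.0 + 0.15·17.0) / (0.40 + 0.00 + 0.00 + 0.15)
  = 10.5500 / 0.5500 = 19.182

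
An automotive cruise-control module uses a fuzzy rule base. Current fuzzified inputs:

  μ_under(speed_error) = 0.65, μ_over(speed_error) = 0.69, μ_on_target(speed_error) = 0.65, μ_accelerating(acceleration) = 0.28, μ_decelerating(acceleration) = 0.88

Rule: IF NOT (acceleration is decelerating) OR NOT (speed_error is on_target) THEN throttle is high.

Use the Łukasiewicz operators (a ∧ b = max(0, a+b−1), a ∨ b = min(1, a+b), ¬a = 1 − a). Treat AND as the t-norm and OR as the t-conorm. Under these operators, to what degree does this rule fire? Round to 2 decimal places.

firing strength: ¬decelerating=1−0.88=0.12, ¬on_target=1−0.65=0.35; OR[min(1, a+b)] → w = 0.47

0.47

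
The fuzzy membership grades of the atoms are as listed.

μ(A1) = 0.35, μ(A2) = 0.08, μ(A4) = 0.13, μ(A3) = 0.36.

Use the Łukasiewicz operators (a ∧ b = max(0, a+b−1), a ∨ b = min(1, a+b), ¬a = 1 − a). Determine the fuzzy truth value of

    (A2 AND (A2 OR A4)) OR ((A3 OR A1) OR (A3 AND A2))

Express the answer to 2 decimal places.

0.71

A2 OR A4 = min(1, a+b) on (0.08, 0.13) = 0.21
A2 AND (A2 OR A4) = max(0, a+b−1) on (0.08, 0.21) = 0.00
A3 OR A1 = min(1, a+b) on (0.36, 0.35) = 0.71
A3 AND A2 = max(0, a+b−1) on (0.36, 0.08) = 0.00
(A3 OR A1) OR (A3 AND A2) = min(1, a+b) on (0.71, 0.00) = 0.71
(A2 AND (A2 OR A4)) OR ((A3 OR A1) OR (A3 AND A2)) = min(1, a+b) on (0.00, 0.71) = 0.71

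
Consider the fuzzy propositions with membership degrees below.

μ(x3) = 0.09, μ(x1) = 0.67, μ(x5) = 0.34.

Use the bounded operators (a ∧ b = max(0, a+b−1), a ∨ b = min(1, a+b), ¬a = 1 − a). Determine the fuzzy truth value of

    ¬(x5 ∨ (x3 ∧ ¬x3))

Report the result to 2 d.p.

0.66

¬x3 = 1 − 0.09 = 0.91
x3 ∧ ¬x3 = max(0, a+b−1) on (0.09, 0.91) = 0.00
x5 ∨ (x3 ∧ ¬x3) = min(1, a+b) on (0.34, 0.00) = 0.34
¬(x5 ∨ (x3 ∧ ¬x3)) = 1 − 0.34 = 0.66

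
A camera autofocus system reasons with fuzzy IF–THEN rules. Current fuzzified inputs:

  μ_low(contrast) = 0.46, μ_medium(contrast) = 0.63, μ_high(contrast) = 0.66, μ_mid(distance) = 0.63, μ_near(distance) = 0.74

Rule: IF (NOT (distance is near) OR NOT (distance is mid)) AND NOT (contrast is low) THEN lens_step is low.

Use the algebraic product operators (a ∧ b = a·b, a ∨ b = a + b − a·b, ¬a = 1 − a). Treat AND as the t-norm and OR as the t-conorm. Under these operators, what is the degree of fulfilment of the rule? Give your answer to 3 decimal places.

firing strength: (¬near=1−0.74=0.26 OR ¬mid=1−0.63=0.37) = 0.5338; AND[a·b] with ¬low=1−0.46=0.54 → w = 0.2883

0.288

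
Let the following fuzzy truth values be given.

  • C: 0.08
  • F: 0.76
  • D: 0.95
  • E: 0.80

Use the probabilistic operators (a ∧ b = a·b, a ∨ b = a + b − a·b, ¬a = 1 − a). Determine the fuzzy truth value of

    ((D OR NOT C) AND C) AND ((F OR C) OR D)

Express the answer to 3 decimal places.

0.079

NOT C = 1 − 0.0800 = 0.9200
D OR NOT C = a + b − a·b on (0.9500, 0.9200) = 0.9960
(D OR NOT C) AND C = a·b on (0.9960, 0.0800) = 0.0797
F OR C = a + b − a·b on (0.7600, 0.0800) = 0.7792
(F OR C) OR D = a + b − a·b on (0.7792, 0.9500) = 0.9890
((D OR NOT C) AND C) AND ((F OR C) OR D) = a·b on (0.0797, 0.9890) = 0.0788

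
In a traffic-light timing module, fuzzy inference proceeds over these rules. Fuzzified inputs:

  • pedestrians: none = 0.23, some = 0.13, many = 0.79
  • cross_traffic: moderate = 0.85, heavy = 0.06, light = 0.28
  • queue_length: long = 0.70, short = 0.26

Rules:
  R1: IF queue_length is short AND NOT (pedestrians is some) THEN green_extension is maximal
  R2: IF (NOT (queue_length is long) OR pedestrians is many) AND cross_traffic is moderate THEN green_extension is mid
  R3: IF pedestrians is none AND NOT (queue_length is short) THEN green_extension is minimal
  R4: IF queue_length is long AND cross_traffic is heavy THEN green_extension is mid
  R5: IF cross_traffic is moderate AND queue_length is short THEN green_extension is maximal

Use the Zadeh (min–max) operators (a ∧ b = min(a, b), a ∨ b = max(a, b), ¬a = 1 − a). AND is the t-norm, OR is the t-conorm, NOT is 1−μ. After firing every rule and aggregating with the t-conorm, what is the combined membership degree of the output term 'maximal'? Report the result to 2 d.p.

R1: short=0.26, ¬some=1−0.13=0.87; AND[min(a, b)] → w = 0.26
R2: (¬long=1−0.70=0.30 OR many=0.79) = 0.79; AND[min(a, b)] with moderate=0.85 → w = 0.79
R3: none=0.23, ¬short=1−0.26=0.74; AND[min(a, b)] → w = 0.23
R4: long=0.70, heavy=0.06; AND[min(a, b)] → w = 0.06
R5: moderate=0.85, short=0.26; AND[min(a, b)] → w = 0.26
Rules with consequent 'maximal': {R1, R5} → strengths 0.26, 0.26
Aggregate via t-conorm [max(a, b)]: 0.26

0.26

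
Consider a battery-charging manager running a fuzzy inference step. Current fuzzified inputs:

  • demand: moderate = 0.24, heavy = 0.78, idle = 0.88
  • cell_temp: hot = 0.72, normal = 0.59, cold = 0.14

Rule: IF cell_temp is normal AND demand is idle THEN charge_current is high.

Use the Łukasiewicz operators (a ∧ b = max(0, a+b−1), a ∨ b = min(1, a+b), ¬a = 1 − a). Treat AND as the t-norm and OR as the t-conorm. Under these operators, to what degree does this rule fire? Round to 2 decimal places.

0.47

firing strength: normal=0.59, idle=0.88; AND[max(0, a+b−1)] → w = 0.47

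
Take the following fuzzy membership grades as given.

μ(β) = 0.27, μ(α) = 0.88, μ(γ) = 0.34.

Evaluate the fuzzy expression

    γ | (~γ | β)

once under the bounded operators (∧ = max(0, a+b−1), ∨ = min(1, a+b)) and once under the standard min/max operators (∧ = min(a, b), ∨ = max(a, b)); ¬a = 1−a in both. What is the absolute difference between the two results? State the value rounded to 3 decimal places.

0.340

Under bounded:
  ~γ = 1 − 0.34 = 0.66
  ~γ | β = min(1, a+b) on (0.66, 0.27) = 0.93
  γ | (~γ | β) = min(1, a+b) on (0.34, 0.93) = 1.00
  → value = 1.0000
Under standard min/max:
  ~γ = 1 − 0.34 = 0.66
  ~γ | β = max(a, b) on (0.66, 0.27) = 0.66
  γ | (~γ | β) = max(a, b) on (0.34, 0.66) = 0.66
  → value = 0.6600
|1.0000 − 0.6600| = 0.340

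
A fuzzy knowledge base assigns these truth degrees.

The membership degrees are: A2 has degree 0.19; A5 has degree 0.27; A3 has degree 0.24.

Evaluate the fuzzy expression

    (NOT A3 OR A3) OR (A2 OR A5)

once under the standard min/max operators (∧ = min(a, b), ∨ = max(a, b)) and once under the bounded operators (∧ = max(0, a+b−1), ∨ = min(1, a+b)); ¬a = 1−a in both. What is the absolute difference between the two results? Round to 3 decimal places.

Under standard min/max:
  NOT A3 = 1 − 0.24 = 0.76
  NOT A3 OR A3 = max(a, b) on (0.76, 0.24) = 0.76
  A2 OR A5 = max(a, b) on (0.19, 0.27) = 0.27
  (NOT A3 OR A3) OR (A2 OR A5) = max(a, b) on (0.76, 0.27) = 0.76
  → value = 0.7600
Under bounded:
  NOT A3 = 1 − 0.24 = 0.76
  NOT A3 OR A3 = min(1, a+b) on (0.76, 0.24) = 1.00
  A2 OR A5 = min(1, a+b) on (0.19, 0.27) = 0.46
  (NOT A3 OR A3) OR (A2 OR A5) = min(1, a+b) on (1.00, 0.46) = 1.00
  → value = 1.0000
|0.7600 − 1.0000| = 0.240

0.240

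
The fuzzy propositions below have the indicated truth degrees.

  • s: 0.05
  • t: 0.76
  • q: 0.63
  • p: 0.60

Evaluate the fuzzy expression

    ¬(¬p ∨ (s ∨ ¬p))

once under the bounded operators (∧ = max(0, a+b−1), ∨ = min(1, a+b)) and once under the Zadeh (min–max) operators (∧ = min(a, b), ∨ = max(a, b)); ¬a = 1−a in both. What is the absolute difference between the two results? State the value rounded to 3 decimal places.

0.450

Under bounded:
  ¬p = 1 − 0.60 = 0.40
  ¬p = 1 − 0.60 = 0.40
  s ∨ ¬p = min(1, a+b) on (0.05, 0.40) = 0.45
  ¬p ∨ (s ∨ ¬p) = min(1, a+b) on (0.40, 0.45) = 0.85
  ¬(¬p ∨ (s ∨ ¬p)) = 1 − 0.85 = 0.15
  → value = 0.1500
Under Zadeh (min–max):
  ¬p = 1 − 0.60 = 0.40
  ¬p = 1 − 0.60 = 0.40
  s ∨ ¬p = max(a, b) on (0.05, 0.40) = 0.40
  ¬p ∨ (s ∨ ¬p) = max(a, b) on (0.40, 0.40) = 0.40
  ¬(¬p ∨ (s ∨ ¬p)) = 1 − 0.40 = 0.60
  → value = 0.6000
|0.1500 − 0.6000| = 0.450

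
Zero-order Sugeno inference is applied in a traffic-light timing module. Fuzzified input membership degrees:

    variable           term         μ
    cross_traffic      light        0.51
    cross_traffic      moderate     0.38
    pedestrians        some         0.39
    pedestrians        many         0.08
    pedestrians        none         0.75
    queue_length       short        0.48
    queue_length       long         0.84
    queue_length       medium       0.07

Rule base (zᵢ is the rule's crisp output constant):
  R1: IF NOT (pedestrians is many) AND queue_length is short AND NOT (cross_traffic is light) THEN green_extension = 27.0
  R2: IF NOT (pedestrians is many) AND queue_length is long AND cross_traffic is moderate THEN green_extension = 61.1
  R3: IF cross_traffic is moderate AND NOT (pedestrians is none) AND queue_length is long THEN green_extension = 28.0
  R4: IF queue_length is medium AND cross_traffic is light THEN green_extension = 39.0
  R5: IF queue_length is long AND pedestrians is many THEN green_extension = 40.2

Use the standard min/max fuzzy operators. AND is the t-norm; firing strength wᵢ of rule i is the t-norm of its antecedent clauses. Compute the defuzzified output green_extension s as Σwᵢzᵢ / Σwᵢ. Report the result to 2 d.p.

R1 (z=27.0): ¬many=1−0.08=0.92, short=0.48, ¬light=1−0.51=0.49; AND[min(a, b)] → w = 0.48
R2 (z=61.1): ¬many=1−0.08=0.92, long=0.84, moderate=0.38; AND[min(a, b)] → w = 0.38
R3 (z=28.0): moderate=0.38, ¬none=1−0.75=0.25, long=0.84; AND[min(a, b)] → w = 0.25
R4 (z=39.0): medium=0.07, light=0.51; AND[min(a, b)] → w = 0.07
R5 (z=40.2): long=0.84, many=0.08; AND[min(a, b)] → w = 0.08
Weighted average = (0.48·27.0 + 0.38·61.1 + 0.25·28.0 + 0.07·39.0 + 0.08·40.2) / (0.48 + 0.38 + 0.25 + 0.07 + 0.08)
  = 49.1240 / 1.2600 = 38.99

38.99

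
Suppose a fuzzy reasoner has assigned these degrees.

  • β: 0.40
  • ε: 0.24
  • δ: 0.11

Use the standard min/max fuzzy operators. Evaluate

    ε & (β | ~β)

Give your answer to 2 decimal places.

~β = 1 − 0.40 = 0.60
β | ~β = max(a, b) on (0.40, 0.60) = 0.60
ε & (β | ~β) = min(a, b) on (0.24, 0.60) = 0.24

0.24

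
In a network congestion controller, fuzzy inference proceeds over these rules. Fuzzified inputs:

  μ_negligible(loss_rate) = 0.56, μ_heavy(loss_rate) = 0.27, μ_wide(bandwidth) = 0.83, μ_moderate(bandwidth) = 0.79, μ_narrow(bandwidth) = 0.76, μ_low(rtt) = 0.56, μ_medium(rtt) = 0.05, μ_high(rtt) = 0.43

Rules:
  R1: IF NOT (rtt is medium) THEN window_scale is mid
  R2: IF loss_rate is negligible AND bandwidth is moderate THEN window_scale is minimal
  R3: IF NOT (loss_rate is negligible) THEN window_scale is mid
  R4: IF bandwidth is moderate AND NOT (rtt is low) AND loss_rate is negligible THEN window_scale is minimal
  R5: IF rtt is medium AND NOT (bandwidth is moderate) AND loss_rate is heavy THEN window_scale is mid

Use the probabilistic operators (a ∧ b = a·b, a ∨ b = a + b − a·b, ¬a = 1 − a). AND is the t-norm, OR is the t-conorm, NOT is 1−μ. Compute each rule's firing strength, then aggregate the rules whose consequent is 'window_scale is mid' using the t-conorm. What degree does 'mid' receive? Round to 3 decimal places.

0.972

R1: ¬medium=1−0.05=0.95 → w = 0.9500
R2: negligible=0.56, moderate=0.79; AND[a·b] → w = 0.4424
R3: ¬negligible=1−0.56=0.44 → w = 0.4400
R4: moderate=0.79, ¬low=1−0.56=0.44, negligible=0.56; AND[a·b] → w = 0.1947
R5: medium=0.05, ¬moderate=1−0.79=0.21, heavy=0.27; AND[a·b] → w = 0.0028
Rules with consequent 'mid': {R1, R3, R5} → strengths 0.9500, 0.4400, 0.0028
Aggregate via t-conorm [a + b − a·b]: 0.9721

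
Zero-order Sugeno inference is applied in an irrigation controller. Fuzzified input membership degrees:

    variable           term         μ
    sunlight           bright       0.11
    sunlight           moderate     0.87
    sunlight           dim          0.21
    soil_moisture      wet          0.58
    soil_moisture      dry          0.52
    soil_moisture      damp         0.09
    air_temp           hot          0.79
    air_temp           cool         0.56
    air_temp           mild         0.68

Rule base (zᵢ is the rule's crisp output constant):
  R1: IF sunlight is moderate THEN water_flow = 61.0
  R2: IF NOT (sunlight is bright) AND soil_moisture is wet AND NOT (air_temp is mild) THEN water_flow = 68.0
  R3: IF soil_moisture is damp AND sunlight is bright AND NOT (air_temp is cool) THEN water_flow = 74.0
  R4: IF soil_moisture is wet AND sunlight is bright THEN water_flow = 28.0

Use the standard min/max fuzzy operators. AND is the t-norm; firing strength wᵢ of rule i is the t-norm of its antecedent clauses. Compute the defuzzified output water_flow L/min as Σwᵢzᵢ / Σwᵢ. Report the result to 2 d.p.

60.84

R1 (z=61.0): moderate=0.87 → w = 0.87
R2 (z=68.0): ¬bright=1−0.11=0.89, wet=0.58, ¬mild=1−0.68=0.32; AND[min(a, b)] → w = 0.32
R3 (z=74.0): damp=0.09, bright=0.11, ¬cool=1−0.56=0.44; AND[min(a, b)] → w = 0.09
R4 (z=28.0): wet=0.58, bright=0.11; AND[min(a, b)] → w = 0.11
Weighted average = (0.87·61.0 + 0.32·68.0 + 0.09·74.0 + 0.11·28.0) / (0.87 + 0.32 + 0.09 + 0.11)
  = 84.5700 / 1.3900 = 60.84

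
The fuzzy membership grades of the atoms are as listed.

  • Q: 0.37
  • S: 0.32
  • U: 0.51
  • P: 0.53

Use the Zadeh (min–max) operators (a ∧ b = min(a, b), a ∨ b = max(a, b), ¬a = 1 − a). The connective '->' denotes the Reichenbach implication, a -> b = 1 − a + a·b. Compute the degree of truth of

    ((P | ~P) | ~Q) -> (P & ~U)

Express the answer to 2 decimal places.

0.68

~P = 1 − 0.53 = 0.47
P | ~P = max(a, b) on (0.53, 0.47) = 0.53
~Q = 1 − 0.37 = 0.63
(P | ~P) | ~Q = max(a, b) on (0.53, 0.63) = 0.63
~U = 1 − 0.51 = 0.49
P & ~U = min(a, b) on (0.53, 0.49) = 0.49
((P | ~P) | ~Q) -> (P & ~U)  [Reichenbach: 1 − a + a·b] with a=0.63, b=0.49 → 0.68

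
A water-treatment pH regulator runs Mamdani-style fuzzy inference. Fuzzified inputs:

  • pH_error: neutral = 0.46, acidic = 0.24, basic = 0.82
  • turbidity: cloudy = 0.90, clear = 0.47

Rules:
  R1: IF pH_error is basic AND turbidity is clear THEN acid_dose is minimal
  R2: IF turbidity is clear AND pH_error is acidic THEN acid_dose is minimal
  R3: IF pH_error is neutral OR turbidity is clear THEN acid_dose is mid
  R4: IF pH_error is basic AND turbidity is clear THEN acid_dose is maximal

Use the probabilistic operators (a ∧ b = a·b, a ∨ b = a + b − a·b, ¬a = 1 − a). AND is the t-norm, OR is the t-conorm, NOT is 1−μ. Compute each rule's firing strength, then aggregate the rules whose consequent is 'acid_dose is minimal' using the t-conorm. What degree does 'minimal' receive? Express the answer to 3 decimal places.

R1: basic=0.82, clear=0.47; AND[a·b] → w = 0.3854
R2: clear=0.47, acidic=0.24; AND[a·b] → w = 0.1128
R3: neutral=0.46, clear=0.47; OR[a + b − a·b] → w = 0.7138
R4: basic=0.82, clear=0.47; AND[a·b] → w = 0.3854
Rules with consequent 'minimal': {R1, R2} → strengths 0.3854, 0.1128
Aggregate via t-conorm [a + b − a·b]: 0.4547

0.455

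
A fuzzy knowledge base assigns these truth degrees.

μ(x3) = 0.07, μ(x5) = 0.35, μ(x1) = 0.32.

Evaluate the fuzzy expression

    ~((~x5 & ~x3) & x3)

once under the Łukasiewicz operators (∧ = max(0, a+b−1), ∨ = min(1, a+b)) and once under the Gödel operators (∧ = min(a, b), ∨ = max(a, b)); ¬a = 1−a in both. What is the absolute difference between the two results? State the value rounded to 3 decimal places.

Under Łukasiewicz:
  ~x5 = 1 − 0.35 = 0.65
  ~x3 = 1 − 0.07 = 0.93
  ~x5 & ~x3 = max(0, a+b−1) on (0.65, 0.93) = 0.58
  (~x5 & ~x3) & x3 = max(0, a+b−1) on (0.58, 0.07) = 0.00
  ~((~x5 & ~x3) & x3) = 1 − 0.00 = 1.00
  → value = 1.0000
Under Gödel:
  ~x5 = 1 − 0.35 = 0.65
  ~x3 = 1 − 0.07 = 0.93
  ~x5 & ~x3 = min(a, b) on (0.65, 0.93) = 0.65
  (~x5 & ~x3) & x3 = min(a, b) on (0.65, 0.07) = 0.07
  ~((~x5 & ~x3) & x3) = 1 − 0.07 = 0.93
  → value = 0.9300
|1.0000 − 0.9300| = 0.070

0.070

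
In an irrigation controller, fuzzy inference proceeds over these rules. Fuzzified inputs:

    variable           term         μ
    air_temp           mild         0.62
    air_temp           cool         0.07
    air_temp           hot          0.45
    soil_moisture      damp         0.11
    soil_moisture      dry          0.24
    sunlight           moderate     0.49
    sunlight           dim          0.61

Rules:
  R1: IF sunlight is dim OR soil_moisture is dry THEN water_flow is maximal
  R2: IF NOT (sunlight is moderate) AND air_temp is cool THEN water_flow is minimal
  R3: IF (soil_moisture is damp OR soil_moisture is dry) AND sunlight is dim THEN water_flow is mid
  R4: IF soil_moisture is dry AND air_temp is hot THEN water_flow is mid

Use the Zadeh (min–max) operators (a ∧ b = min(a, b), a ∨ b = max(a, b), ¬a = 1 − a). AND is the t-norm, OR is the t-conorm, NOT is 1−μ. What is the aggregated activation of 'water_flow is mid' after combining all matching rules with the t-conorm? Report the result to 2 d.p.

R1: dim=0.61, dry=0.24; OR[max(a, b)] → w = 0.61
R2: ¬moderate=1−0.49=0.51, cool=0.07; AND[min(a, b)] → w = 0.07
R3: (damp=0.11 OR dry=0.24) = 0.24; AND[min(a, b)] with dim=0.61 → w = 0.24
R4: dry=0.24, hot=0.45; AND[min(a, b)] → w = 0.24
Rules with consequent 'mid': {R3, R4} → strengths 0.24, 0.24
Aggregate via t-conorm [max(a, b)]: 0.24

0.24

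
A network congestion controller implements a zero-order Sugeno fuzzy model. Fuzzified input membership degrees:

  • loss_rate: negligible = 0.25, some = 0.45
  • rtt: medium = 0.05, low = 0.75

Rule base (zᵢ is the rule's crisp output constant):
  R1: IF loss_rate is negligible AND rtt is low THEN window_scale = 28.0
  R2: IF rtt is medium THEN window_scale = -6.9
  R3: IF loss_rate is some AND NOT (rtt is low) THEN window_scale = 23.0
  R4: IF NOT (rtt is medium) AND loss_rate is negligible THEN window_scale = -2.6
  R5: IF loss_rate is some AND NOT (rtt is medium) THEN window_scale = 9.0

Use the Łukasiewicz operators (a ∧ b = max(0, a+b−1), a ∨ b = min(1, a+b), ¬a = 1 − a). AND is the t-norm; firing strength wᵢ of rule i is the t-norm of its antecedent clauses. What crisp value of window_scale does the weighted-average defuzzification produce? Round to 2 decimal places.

4.21

R1 (z=28.0): negligible=0.25, low=0.75; AND[max(0, a+b−1)] → w = 0.00
R2 (z=-6.9): medium=0.05 → w = 0.05
R3 (z=23.0): some=0.45, ¬low=1−0.75=0.25; AND[max(0, a+b−1)] → w = 0.00
R4 (z=-2.6): ¬medium=1−0.05=0.95, negligible=0.25; AND[max(0, a+b−1)] → w = 0.20
R5 (z=9.0): some=0.45, ¬medium=1−0.05=0.95; AND[max(0, a+b−1)] → w = 0.40
Weighted average = (0.00·28.0 + 0.05·-6.9 + 0.00·23.0 + 0.20·-2.6 + 0.40·9.0) / (0.00 + 0.05 + 0.00 + 0.20 + 0.40)
  = 2.7350 / 0.6500 = 4.21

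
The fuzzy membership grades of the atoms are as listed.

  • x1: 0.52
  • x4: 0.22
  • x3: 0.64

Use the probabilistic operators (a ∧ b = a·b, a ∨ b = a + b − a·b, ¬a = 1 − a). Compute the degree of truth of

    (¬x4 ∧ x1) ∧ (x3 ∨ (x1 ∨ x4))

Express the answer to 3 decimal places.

0.351

¬x4 = 1 − 0.2200 = 0.7800
¬x4 ∧ x1 = a·b on (0.7800, 0.5200) = 0.4056
x1 ∨ x4 = a + b − a·b on (0.5200, 0.2200) = 0.6256
x3 ∨ (x1 ∨ x4) = a + b − a·b on (0.6400, 0.6256) = 0.8652
(¬x4 ∧ x1) ∧ (x3 ∨ (x1 ∨ x4)) = a·b on (0.4056, 0.8652) = 0.3509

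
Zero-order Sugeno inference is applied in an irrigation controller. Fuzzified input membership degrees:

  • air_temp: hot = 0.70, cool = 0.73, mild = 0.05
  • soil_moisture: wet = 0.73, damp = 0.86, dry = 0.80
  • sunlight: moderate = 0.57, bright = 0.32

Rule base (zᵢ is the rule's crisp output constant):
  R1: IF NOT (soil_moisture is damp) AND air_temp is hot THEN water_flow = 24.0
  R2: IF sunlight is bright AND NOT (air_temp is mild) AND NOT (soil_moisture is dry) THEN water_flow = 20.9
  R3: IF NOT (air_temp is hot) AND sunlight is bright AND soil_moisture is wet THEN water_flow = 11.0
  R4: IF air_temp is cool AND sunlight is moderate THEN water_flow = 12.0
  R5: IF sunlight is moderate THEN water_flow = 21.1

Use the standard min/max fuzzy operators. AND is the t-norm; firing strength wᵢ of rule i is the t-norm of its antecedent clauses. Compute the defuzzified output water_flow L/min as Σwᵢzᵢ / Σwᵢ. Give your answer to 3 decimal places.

16.689

R1 (z=24.0): ¬damp=1−0.86=0.14, hot=0.70; AND[min(a, b)] → w = 0.14
R2 (z=20.9): bright=0.32, ¬mild=1−0.05=0.95, ¬dry=1−0.80=0.20; AND[min(a, b)] → w = 0.20
R3 (z=11.0): ¬hot=1−0.70=0.30, bright=0.32, wet=0.73; AND[min(a, b)] → w = 0.30
R4 (z=12.0): cool=0.73, moderate=0.57; AND[min(a, b)] → w = 0.57
R5 (z=21.1): moderate=0.57 → w = 0.57
Weighted average = (0.14·24.0 + 0.20·20.9 + 0.30·11.0 + 0.57·12.0 + 0.57·21.1) / (0.14 + 0.20 + 0.30 + 0.57 + 0.57)
  = 29.7070 / 1.7800 = 16.689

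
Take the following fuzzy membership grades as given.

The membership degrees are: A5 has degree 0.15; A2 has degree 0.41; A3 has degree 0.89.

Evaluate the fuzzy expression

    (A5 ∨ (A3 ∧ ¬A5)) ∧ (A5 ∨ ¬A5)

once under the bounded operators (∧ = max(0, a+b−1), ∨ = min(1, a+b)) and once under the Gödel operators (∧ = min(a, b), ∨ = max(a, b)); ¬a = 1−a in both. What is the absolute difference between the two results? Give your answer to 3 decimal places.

0.040

Under bounded:
  ¬A5 = 1 − 0.15 = 0.85
  A3 ∧ ¬A5 = max(0, a+b−1) on (0.89, 0.85) = 0.74
  A5 ∨ (A3 ∧ ¬A5) = min(1, a+b) on (0.15, 0.74) = 0.89
  ¬A5 = 1 − 0.15 = 0.85
  A5 ∨ ¬A5 = min(1, a+b) on (0.15, 0.85) = 1.00
  (A5 ∨ (A3 ∧ ¬A5)) ∧ (A5 ∨ ¬A5) = max(0, a+b−1) on (0.89, 1.00) = 0.89
  → value = 0.8900
Under Gödel:
  ¬A5 = 1 − 0.15 = 0.85
  A3 ∧ ¬A5 = min(a, b) on (0.89, 0.85) = 0.85
  A5 ∨ (A3 ∧ ¬A5) = max(a, b) on (0.15, 0.85) = 0.85
  ¬A5 = 1 − 0.15 = 0.85
  A5 ∨ ¬A5 = max(a, b) on (0.15, 0.85) = 0.85
  (A5 ∨ (A3 ∧ ¬A5)) ∧ (A5 ∨ ¬A5) = min(a, b) on (0.85, 0.85) = 0.85
  → value = 0.8500
|0.8900 − 0.8500| = 0.040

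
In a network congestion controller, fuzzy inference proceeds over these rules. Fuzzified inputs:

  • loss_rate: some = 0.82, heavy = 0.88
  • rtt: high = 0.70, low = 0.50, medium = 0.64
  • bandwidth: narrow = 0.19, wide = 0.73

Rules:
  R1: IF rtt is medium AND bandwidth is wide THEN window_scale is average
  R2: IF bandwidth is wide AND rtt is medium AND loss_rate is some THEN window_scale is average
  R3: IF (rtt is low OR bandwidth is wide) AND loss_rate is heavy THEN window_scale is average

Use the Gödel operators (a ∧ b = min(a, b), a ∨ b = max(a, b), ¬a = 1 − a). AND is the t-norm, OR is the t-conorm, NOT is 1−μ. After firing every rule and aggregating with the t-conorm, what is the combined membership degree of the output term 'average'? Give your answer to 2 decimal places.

R1: medium=0.64, wide=0.73; AND[min(a, b)] → w = 0.64
R2: wide=0.73, medium=0.64, some=0.82; AND[min(a, b)] → w = 0.64
R3: (low=0.50 OR wide=0.73) = 0.73; AND[min(a, b)] with heavy=0.88 → w = 0.73
Rules with consequent 'average': {R1, R2, R3} → strengths 0.64, 0.64, 0.73
Aggregate via t-conorm [max(a, b)]: 0.73

0.73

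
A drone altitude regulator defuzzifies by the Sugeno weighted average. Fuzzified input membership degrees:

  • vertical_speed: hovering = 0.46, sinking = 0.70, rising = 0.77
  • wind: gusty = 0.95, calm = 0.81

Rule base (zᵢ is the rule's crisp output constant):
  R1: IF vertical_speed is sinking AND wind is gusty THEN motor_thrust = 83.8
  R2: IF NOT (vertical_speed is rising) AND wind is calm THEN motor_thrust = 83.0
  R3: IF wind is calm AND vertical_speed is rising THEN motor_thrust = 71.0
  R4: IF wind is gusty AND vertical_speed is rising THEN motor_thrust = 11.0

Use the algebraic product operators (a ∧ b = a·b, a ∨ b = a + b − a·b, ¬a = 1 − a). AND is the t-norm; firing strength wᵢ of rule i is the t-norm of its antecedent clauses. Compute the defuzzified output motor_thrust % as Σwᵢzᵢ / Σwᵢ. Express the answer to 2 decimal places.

R1 (z=83.8): sinking=0.70, gusty=0.95; AND[a·b] → w = 0.6650
R2 (z=83.0): ¬rising=1−0.77=0.23, calm=0.81; AND[a·b] → w = 0.1863
R3 (z=71.0): calm=0.81, rising=0.77; AND[a·b] → w = 0.6237
R4 (z=11.0): gusty=0.95, rising=0.77; AND[a·b] → w = 0.7315
Weighted average = (0.6650·83.8 + 0.1863·83.0 + 0.6237·71.0 + 0.7315·11.0) / (0.6650 + 0.1863 + 0.6237 + 0.7315)
  = 123.5191 / 2.2065 = 55.98

55.98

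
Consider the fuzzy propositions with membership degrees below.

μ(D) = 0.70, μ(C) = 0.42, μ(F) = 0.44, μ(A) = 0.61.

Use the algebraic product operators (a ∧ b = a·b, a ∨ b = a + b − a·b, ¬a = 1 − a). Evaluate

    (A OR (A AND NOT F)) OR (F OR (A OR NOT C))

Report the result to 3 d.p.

NOT F = 1 − 0.4400 = 0.5600
A AND NOT F = a·b on (0.6100, 0.5600) = 0.3416
A OR (A AND NOT F) = a + b − a·b on (0.6100, 0.3416) = 0.7432
NOT C = 1 − 0.4200 = 0.5800
A OR NOT C = a + b − a·b on (0.6100, 0.5800) = 0.8362
F OR (A OR NOT C) = a + b − a·b on (0.4400, 0.8362) = 0.9083
(A OR (A AND NOT F)) OR (F OR (A OR NOT C)) = a + b − a·b on (0.7432, 0.9083) = 0.9764

0.976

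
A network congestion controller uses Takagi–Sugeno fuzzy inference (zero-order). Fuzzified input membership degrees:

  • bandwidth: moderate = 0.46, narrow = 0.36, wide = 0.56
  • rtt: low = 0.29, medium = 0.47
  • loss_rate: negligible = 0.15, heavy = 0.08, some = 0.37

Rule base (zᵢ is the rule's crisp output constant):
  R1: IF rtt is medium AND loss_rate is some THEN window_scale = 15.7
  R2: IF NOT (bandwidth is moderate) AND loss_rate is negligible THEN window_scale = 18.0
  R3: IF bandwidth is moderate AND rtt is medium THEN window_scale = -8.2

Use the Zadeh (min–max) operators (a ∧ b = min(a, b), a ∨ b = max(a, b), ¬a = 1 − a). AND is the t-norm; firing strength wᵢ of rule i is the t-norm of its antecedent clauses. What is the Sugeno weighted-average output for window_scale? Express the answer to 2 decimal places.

4.83

R1 (z=15.7): medium=0.47, some=0.37; AND[min(a, b)] → w = 0.37
R2 (z=18.0): ¬moderate=1−0.46=0.54, negligible=0.15; AND[min(a, b)] → w = 0.15
R3 (z=-8.2): moderate=0.46, medium=0.47; AND[min(a, b)] → w = 0.46
Weighted average = (0.37·15.7 + 0.15·18.0 + 0.46·-8.2) / (0.37 + 0.15 + 0.46)
  = 4.7370 / 0.9800 = 4.83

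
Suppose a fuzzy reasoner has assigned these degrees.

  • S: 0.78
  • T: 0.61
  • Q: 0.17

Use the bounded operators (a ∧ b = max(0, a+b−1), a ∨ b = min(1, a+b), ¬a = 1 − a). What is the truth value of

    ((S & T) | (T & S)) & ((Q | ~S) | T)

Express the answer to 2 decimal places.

0.78

S & T = max(0, a+b−1) on (0.78, 0.61) = 0.39
T & S = max(0, a+b−1) on (0.61, 0.78) = 0.39
(S & T) | (T & S) = min(1, a+b) on (0.39, 0.39) = 0.78
~S = 1 − 0.78 = 0.22
Q | ~S = min(1, a+b) on (0.17, 0.22) = 0.39
(Q | ~S) | T = min(1, a+b) on (0.39, 0.61) = 1.00
((S & T) | (T & S)) & ((Q | ~S) | T) = max(0, a+b−1) on (0.78, 1.00) = 0.78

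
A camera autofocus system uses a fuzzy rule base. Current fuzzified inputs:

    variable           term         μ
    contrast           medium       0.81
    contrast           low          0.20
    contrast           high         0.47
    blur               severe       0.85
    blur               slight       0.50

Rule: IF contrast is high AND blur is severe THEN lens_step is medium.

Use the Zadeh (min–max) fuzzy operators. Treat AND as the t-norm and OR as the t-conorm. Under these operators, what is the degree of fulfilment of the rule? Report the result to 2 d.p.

firing strength: high=0.47, severe=0.85; AND[min(a, b)] → w = 0.47

0.47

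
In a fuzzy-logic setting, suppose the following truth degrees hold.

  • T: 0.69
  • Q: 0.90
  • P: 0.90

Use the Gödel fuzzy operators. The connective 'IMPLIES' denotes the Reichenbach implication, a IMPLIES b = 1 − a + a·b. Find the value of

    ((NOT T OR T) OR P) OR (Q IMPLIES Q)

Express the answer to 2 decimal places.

0.91

NOT T = 1 − 0.69 = 0.31
NOT T OR T = max(a, b) on (0.31, 0.69) = 0.69
(NOT T OR T) OR P = max(a, b) on (0.69, 0.90) = 0.90
Q IMPLIES Q  [Reichenbach: 1 − a + a·b] with a=0.90, b=0.90 → 0.91
((NOT T OR T) OR P) OR (Q IMPLIES Q) = max(a, b) on (0.90, 0.91) = 0.91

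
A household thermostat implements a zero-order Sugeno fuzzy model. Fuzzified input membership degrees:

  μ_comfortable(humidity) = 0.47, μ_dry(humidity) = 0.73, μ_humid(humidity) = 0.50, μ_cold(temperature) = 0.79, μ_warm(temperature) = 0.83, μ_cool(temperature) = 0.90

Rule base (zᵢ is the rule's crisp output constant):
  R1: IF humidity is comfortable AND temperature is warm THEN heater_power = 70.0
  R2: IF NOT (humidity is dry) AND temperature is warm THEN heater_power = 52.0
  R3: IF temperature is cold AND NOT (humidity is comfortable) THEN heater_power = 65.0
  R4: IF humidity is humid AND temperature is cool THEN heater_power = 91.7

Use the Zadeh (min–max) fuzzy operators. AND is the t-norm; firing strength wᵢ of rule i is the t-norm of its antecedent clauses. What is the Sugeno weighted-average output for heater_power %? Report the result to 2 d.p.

R1 (z=70.0): comfortable=0.47, warm=0.83; AND[min(a, b)] → w = 0.47
R2 (z=52.0): ¬dry=1−0.73=0.27, warm=0.83; AND[min(a, b)] → w = 0.27
R3 (z=65.0): cold=0.79, ¬comfortable=1−0.47=0.53; AND[min(a, b)] → w = 0.53
R4 (z=91.7): humid=0.50, cool=0.90; AND[min(a, b)] → w = 0.50
Weighted average = (0.47·70.0 + 0.27·52.0 + 0.53·65.0 + 0.50·91.7) / (0.47 + 0.27 + 0.53 + 0.50)
  = 127.2400 / 1.7700 = 71.89

71.89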